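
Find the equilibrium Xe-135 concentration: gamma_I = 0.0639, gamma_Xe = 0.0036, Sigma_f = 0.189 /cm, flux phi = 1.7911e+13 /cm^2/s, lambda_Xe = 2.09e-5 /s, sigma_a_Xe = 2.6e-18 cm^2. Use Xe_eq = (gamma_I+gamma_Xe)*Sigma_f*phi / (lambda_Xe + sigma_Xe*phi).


Xe_eq = (gamma_I + gamma_Xe) * Sigma_f * phi / (lambda_Xe + sigma_Xe * phi)
Numerator = (0.0639 + 0.0036) * 0.189 * 1.7911e+13 = 2.284996e+11
Denominator = 2.09e-5 + 2.6e-18 * 1.7911e+13 = 6.746860e-05
Xe_eq = 2.284996e+11 / 6.746860e-05 = 3.3868e+15 /cm^3

3.3868e+15


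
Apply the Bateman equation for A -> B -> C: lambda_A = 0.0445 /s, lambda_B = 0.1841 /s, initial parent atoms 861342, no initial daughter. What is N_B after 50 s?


N_B(t) = lambda_A * N_A0 / (lambda_B - lambda_A) * [exp(-lambda_A*t) - exp(-lambda_B*t)]
exp(-0.0445*50) = 0.1080674; exp(-0.1841*50) = 1.005355e-04
N_B = 0.0445 * 861342 / (0.1841 - 0.0445) * (0.1080674 - 1.005355e-04)
N_B = 29644

29644


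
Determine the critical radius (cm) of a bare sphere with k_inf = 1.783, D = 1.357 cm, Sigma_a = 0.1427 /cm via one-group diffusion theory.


L^2 = D / Sigma_a = 1.357 / 0.1427 = 9.509460 cm^2
B_m^2 = (k_inf - 1) / L^2 = (1.783 - 1) / 9.509460 = 0.08233906 /cm^2
For a bare sphere: B_g = pi/R, so R_c = pi / sqrt(B_m^2)
R_c = pi / sqrt(0.08233906) = 10.948 cm

10.948


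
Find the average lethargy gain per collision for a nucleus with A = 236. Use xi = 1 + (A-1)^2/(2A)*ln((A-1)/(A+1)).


xi = 1 + (A-1)^2/(2A) * ln((A-1)/(A+1))
xi = 1 + (236-1)^2/(2*236) * ln((236-1)/(236 +1))
xi = 0.0084507

0.0084507


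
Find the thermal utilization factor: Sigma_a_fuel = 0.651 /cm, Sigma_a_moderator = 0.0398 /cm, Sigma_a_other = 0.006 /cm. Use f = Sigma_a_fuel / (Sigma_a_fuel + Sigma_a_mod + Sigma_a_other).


f = Sigma_a_fuel / (Sigma_a_fuel + Sigma_a_mod + Sigma_a_other)
f = 0.651 / (0.651 + 0.0398 + 0.006)
f = 0.93427

0.93427


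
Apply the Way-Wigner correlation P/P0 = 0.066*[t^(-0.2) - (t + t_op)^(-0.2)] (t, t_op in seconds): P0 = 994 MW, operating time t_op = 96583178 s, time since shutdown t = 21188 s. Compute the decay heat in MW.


P/P0 = 0.066 * [t^(-0.2) - (t + t_op)^(-0.2)]
P/P0 = 0.066 * [21188^(-0.2) - (21188 + 96583178)^(-0.2)]
P/P0 = 0.066 * [0.1363898 - 0.02529302] = 0.007332387
P = 994 * 0.007332387 = 7.2884 MW

7.2884


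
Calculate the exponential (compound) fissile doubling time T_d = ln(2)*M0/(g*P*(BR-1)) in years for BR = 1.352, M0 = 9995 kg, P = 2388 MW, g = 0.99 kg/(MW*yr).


Breeding gain G = BR - 1 = 1.352 - 1 = 0.352
Fissile production rate = g * P * G = 0.99 * 2388 * 0.352 = 832.17024 kg/yr
T_d = ln(2) * M0 / (g * P * G)
T_d = ln(2) * 9995 / 832.17024 = 8.3252 yr

8.3252


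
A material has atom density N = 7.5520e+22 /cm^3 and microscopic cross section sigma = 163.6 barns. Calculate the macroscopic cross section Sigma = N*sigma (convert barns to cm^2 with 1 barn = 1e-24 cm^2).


Sigma = N * sigma_barns * 1e-24
Sigma = 7.5520e+22 * 163.6 * 1e-24
Sigma = 12.355 /cm

12.355


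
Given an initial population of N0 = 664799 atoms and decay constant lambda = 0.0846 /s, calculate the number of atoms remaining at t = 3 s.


N = N0 * exp(-lambda * t)
N = 664799 * exp(-0.0846 * 3)
N = 515782

515782


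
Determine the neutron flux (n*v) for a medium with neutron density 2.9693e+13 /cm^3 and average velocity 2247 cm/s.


phi = n * v
phi = 2.9693e+13 * 2247
phi = 6.6720e+16 /cm^2/s

6.6720e+16


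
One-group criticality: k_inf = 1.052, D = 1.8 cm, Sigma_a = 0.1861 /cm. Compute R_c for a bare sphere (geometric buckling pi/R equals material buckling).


L^2 = D / Sigma_a = 1.8 / 0.1861 = 9.672219 cm^2
B_m^2 = (k_inf - 1) / L^2 = (1.052 - 1) / 9.672219 = 0.005376222 /cm^2
For a bare sphere: B_g = pi/R, so R_c = pi / sqrt(B_m^2)
R_c = pi / sqrt(0.005376222) = 42.846 cm

42.846


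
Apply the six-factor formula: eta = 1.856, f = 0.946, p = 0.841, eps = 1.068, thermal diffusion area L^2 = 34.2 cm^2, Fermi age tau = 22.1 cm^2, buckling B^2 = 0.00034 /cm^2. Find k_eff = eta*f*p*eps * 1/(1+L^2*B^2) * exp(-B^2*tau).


k_inf = eta*f*p*eps = 1.856*0.946*0.841*1.068 = 1.577017
P_TNL = 1/(1 + L^2*B^2) = 1/(1 + 34.2*0.00034) = 0.9885057
P_FNL = exp(-B^2*tau) = exp(-0.00034*22.1) = 0.9925142
k_eff = k_inf * P_TNL * P_FNL = 1.577017 * 0.9885057 * 0.9925142
k_eff = 1.5472

1.5472


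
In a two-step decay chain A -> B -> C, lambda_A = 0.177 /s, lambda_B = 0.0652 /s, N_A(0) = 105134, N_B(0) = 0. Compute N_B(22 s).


N_B(t) = lambda_A * N_A0 / (lambda_B - lambda_A) * [exp(-lambda_A*t) - exp(-lambda_B*t)]
exp(-0.177*22) = 0.02036373; exp(-0.0652*22) = 0.2382583
N_B = 0.177 * 105134 / (0.0652 - 0.177) * (0.02036373 - 0.2382583)
N_B = 36268

36268


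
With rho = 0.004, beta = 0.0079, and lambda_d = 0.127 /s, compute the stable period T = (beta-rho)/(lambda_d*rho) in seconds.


T = (beta - rho) / (lambda_d * rho)
T = (0.0079 - 0.004) / (0.127 * 0.004)
T = 7.6772 s

7.6772


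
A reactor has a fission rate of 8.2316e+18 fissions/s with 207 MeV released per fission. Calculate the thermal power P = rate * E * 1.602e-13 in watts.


P = fission_rate * E_MeV * 1.602e-13
P = 8.2316e+18 * 207 * 1.602e-13
P = 2.7297e+08 W

2.7297e+08


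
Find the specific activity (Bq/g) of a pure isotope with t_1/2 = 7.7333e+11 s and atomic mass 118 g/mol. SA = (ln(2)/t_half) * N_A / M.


lambda = ln(2) / t_half = ln(2) / 7.7333e+11 = 8.963149e-13 /s
SA = lambda * N_A / M
SA = 8.963149e-13 * 6.022e23 / 118
SA = 4.5742e+09 Bq/g

4.5742e+09


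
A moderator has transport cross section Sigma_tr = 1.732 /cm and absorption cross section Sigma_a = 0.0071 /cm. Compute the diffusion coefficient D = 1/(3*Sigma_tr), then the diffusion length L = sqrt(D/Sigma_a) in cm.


D = 1 / (3 * Sigma_tr) = 1 / (3 * 1.732) = 0.1924557 cm
L = sqrt(D / Sigma_a)
L = sqrt(0.1924557 / 0.0071)
L = 5.2064 cm

5.2064


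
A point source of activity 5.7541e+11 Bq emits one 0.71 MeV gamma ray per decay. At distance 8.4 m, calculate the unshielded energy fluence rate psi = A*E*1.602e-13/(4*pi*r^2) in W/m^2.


psi = A * E * 1.602e-13 / (4*pi*r^2)
psi = 5.7541e+11 * 0.71 * 1.602e-13 / (4*pi*8.4^2)
psi = 7.3812e-05 W/m^2

7.3812e-05


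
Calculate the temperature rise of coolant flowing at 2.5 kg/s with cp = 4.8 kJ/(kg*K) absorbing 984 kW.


dT = Q / (m_dot * cp)
dT = 984 / (2.5 * 4.8)
dT = 82.000 C

82.000


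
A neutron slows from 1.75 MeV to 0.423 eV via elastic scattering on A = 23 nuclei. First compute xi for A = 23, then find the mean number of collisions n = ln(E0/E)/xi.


xi = 1 + (A-1)^2/(2A)*ln((A-1)/(A+1)) = 0.08448899 (for A = 23)
n = ln(E0/E) / xi
n = ln(1.75e6 / 0.423) / 0.08448899
n = ln(4.137116e+06) / 0.08448899 = 180.33

180.33


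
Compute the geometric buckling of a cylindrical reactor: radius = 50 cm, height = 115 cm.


B^2 = (2.405/R)^2 + (pi/H)^2
B^2 = (2.405/50)^2 + (pi/115)^2
B^2 = 0.0030599 /cm^2

0.0030599


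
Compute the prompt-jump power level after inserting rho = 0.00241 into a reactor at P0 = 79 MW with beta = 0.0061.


P1/P0 = beta / (beta - rho)
P1/P0 = 0.0061 / (0.0061 - 0.00241) = 1.653117
P1 = 79 * 1.653117 = 130.60 MW

130.60


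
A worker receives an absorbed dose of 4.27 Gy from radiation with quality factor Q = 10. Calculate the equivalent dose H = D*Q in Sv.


H = D * Q
H = 4.27 * 10
H = 42.700 Sv

42.700


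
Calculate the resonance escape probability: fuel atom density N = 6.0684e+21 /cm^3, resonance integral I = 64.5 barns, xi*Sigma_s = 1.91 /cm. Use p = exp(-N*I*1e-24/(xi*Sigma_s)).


p = exp(-N * I * 1e-24 / (xi*Sigma_s))
p = exp(-6.0684e+21 * 64.5 * 1e-24 / 1.91)
p = 0.81471

0.81471


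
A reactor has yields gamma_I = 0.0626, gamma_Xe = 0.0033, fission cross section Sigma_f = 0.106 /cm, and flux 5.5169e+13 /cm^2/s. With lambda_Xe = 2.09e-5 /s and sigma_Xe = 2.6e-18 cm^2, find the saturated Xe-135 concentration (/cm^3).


Xe_eq = (gamma_I + gamma_Xe) * Sigma_f * phi / (lambda_Xe + sigma_Xe * phi)
Numerator = (0.0626 + 0.0033) * 0.106 * 5.5169e+13 = 3.853775e+11
Denominator = 2.09e-5 + 2.6e-18 * 5.5169e+13 = 1.643394e-04
Xe_eq = 3.853775e+11 / 1.643394e-04 = 2.3450e+15 /cm^3

2.3450e+15


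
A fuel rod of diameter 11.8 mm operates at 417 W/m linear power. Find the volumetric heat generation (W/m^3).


r = D / 2 / 1000 = 11.8 / 2 / 1000 = 0.0059 m
q''' = q' / (pi * r^2)
q''' = 417 / (pi * 0.0059^2)
q''' = 3.8131e+06 W/m^3

3.8131e+06


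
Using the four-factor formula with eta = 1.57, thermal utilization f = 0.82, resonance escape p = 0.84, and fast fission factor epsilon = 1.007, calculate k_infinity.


k_inf = eta * f * p * epsilon
k_inf = 1.57 * 0.82 * 0.84 * 1.007
k_inf = 1.0890

1.0890


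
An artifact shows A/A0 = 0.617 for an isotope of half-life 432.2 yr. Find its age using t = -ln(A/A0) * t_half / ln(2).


lambda = ln(2) / t_half = ln(2) / 432.2 = 0.001603765 /yr
t = -ln(A/A0) / lambda
t = -ln(0.617) / 0.001603765
t = 301.10 yr

301.10


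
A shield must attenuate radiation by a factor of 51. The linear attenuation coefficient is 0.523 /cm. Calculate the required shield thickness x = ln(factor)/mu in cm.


x = ln(factor) / mu
x = ln(51) / 0.523
x = 7.5178 cm

7.5178


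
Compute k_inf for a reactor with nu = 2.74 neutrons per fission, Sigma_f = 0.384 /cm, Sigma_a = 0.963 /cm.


k_inf = nu * Sigma_f / Sigma_a
k_inf = 2.74 * 0.384 / 0.963
k_inf = 1.0926

1.0926


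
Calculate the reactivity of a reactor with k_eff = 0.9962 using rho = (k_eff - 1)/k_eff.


rho = (k_eff - 1) / k_eff
rho = (0.9962 - 1) / 0.9962
rho = -0.0038145

-0.0038145


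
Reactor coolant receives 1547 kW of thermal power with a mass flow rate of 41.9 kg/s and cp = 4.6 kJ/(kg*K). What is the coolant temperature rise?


dT = Q / (m_dot * cp)
dT = 1547 / (41.9 * 4.6)
dT = 8.0264 C

8.0264


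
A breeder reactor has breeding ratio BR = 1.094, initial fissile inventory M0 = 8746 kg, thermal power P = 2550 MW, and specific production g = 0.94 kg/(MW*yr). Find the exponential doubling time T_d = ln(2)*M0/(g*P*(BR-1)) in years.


Breeding gain G = BR - 1 = 1.094 - 1 = 0.094
Fissile production rate = g * P * G = 0.94 * 2550 * 0.094 = 225.318 kg/yr
T_d = ln(2) * M0 / (g * P * G)
T_d = ln(2) * 8746 / 225.318 = 26.905 yr

26.905


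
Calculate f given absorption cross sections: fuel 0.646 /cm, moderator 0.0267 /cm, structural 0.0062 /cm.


f = Sigma_a_fuel / (Sigma_a_fuel + Sigma_a_mod + Sigma_a_other)
f = 0.646 / (0.646 + 0.0267 + 0.0062)
f = 0.95154

0.95154


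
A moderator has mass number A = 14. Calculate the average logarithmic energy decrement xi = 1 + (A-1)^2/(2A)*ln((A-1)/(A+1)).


xi = 1 + (A-1)^2/(2A) * ln((A-1)/(A+1))
xi = 1 + (14-1)^2/(2*14) * ln((14-1)/(14 +1))
xi = 0.13628

0.13628


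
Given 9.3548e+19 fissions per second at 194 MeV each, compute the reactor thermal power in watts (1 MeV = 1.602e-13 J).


P = fission_rate * E_MeV * 1.602e-13
P = 9.3548e+19 * 194 * 1.602e-13
P = 2.9074e+09 W

2.9074e+09


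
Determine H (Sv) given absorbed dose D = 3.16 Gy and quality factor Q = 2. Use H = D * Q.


H = D * Q
H = 3.16 * 2
H = 6.3200 Sv

6.3200


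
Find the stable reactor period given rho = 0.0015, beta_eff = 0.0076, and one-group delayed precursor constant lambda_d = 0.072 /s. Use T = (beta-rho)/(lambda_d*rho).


T = (beta - rho) / (lambda_d * rho)
T = (0.0076 - 0.0015) / (0.072 * 0.0015)
T = 56.481 s

56.481


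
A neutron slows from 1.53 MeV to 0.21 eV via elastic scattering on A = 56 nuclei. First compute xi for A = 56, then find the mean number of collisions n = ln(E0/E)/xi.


xi = 1 + (A-1)^2/(2A)*ln((A-1)/(A+1)) = 0.03529286 (for A = 56)
n = ln(E0/E) / xi
n = ln(1.53e6 / 0.21) / 0.03529286
n = ln(7.285714e+06) / 0.03529286 = 447.72

447.72


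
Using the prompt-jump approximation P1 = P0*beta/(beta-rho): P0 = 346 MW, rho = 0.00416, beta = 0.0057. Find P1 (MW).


P1/P0 = beta / (beta - rho)
P1/P0 = 0.0057 / (0.0057 - 0.00416) = 3.701299
P1 = 346 * 3.701299 = 1280.6 MW

1280.6


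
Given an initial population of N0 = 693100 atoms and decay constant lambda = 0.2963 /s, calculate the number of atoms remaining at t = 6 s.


N = N0 * exp(-lambda * t)
N = 693100 * exp(-0.2963 * 6)
N = 117141

117141


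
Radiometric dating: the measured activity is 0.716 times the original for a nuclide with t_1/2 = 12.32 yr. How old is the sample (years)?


lambda = ln(2) / t_half = ln(2) / 12.32 = 0.05626195 /yr
t = -ln(A/A0) / lambda
t = -ln(0.716) / 0.05626195
t = 5.9379 yr

5.9379


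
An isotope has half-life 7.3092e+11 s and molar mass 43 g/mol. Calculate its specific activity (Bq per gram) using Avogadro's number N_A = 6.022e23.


lambda = ln(2) / t_half = ln(2) / 7.3092e+11 = 9.483215e-13 /s
SA = lambda * N_A / M
SA = 9.483215e-13 * 6.022e23 / 43
SA = 1.3281e+10 Bq/g

1.3281e+10


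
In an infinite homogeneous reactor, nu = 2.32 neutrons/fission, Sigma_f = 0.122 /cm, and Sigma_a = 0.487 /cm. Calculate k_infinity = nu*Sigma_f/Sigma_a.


k_inf = nu * Sigma_f / Sigma_a
k_inf = 2.32 * 0.122 / 0.487
k_inf = 0.58119

0.58119


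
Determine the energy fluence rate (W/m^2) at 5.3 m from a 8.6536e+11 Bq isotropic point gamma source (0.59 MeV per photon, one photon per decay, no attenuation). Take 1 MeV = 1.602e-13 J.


psi = A * E * 1.602e-13 / (4*pi*r^2)
psi = 8.6536e+11 * 0.59 * 1.602e-13 / (4*pi*5.3^2)
psi = 2.3171e-04 W/m^2

2.3171e-04


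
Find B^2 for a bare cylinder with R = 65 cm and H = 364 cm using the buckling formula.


B^2 = (2.405/R)^2 + (pi/H)^2
B^2 = (2.405/65)^2 + (pi/364)^2
B^2 = 0.0014435 /cm^2

0.0014435


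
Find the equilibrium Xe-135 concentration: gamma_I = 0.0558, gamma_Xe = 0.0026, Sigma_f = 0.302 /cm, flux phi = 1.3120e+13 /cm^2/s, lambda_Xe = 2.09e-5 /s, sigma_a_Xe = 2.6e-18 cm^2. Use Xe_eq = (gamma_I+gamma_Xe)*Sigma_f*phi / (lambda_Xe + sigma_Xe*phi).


Xe_eq = (gamma_I + gamma_Xe) * Sigma_f * phi / (lambda_Xe + sigma_Xe * phi)
Numerator = (0.0558 + 0.0026) * 0.302 * 1.3120e+13 = 2.313948e+11
Denominator = 2.09e-5 + 2.6e-18 * 1.3120e+13 = 5.501200e-05
Xe_eq = 2.313948e+11 / 5.501200e-05 = 4.2063e+15 /cm^3

4.2063e+15


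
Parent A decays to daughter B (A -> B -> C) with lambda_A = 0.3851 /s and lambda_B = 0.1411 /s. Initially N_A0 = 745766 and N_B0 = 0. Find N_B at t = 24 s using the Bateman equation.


N_B(t) = lambda_A * N_A0 / (lambda_B - lambda_A) * [exp(-lambda_A*t) - exp(-lambda_B*t)]
exp(-0.3851*24) = 9.684488e-05; exp(-0.1411*24) = 0.03383025
N_B = 0.3851 * 745766 / (0.1411 - 0.3851) * (9.684488e-05 - 0.03383025)
N_B = 39705

39705


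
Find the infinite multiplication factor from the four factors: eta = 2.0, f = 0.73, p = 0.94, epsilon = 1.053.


k_inf = eta * f * p * epsilon
k_inf = 2.0 * 0.73 * 0.94 * 1.053
k_inf = 1.4451

1.4451


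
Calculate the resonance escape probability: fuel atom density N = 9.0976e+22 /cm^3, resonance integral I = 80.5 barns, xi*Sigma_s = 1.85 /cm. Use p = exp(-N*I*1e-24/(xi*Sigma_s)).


p = exp(-N * I * 1e-24 / (xi*Sigma_s))
p = exp(-9.0976e+22 * 80.5 * 1e-24 / 1.85)
p = 0.019088

0.019088


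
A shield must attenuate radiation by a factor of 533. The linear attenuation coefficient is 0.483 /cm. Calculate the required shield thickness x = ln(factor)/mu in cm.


x = ln(factor) / mu
x = ln(533) / 0.483
x = 12.999 cm

12.999


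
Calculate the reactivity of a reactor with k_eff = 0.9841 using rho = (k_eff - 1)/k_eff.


rho = (k_eff - 1) / k_eff
rho = (0.9841 - 1) / 0.9841
rho = -0.016157

-0.016157


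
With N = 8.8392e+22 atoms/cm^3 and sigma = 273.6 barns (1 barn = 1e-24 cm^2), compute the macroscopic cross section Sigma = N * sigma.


Sigma = N * sigma_barns * 1e-24
Sigma = 8.8392e+22 * 273.6 * 1e-24
Sigma = 24.184 /cm

24.184


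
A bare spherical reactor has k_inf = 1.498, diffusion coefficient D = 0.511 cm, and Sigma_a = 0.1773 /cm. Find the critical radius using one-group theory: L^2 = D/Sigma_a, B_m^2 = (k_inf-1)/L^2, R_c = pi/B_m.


L^2 = D / Sigma_a = 0.511 / 0.1773 = 2.882121 cm^2
B_m^2 = (k_inf - 1) / L^2 = (1.498 - 1) / 2.882121 = 0.1727894 /cm^2
For a bare sphere: B_g = pi/R, so R_c = pi / sqrt(B_m^2)
R_c = pi / sqrt(0.1727894) = 7.5577 cm

7.5577


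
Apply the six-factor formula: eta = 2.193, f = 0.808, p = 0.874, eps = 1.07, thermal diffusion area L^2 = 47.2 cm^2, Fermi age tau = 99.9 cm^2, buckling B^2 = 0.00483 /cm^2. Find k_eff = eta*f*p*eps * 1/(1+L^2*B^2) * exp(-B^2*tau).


k_inf = eta*f*p*eps = 2.193*0.808*0.874*1.07 = 1.657087
P_TNL = 1/(1 + L^2*B^2) = 1/(1 + 47.2*0.00483) = 0.8143482
P_FNL = exp(-B^2*tau) = exp(-0.00483*99.9) = 0.6172279
k_eff = k_inf * P_TNL * P_FNL = 1.657087 * 0.8143482 * 0.6172279
k_eff = 0.83292

0.83292


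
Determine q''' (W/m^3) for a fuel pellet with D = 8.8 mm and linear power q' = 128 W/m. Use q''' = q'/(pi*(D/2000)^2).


r = D / 2 / 1000 = 8.8 / 2 / 1000 = 0.0044 m
q''' = q' / (pi * r^2)
q''' = 128 / (pi * 0.0044^2)
q''' = 2.1045e+06 W/m^3

2.1045e+06


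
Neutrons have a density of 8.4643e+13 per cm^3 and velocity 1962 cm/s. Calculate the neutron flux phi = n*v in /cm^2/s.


phi = n * v
phi = 8.4643e+13 * 1962
phi = 1.6607e+17 /cm^2/s

1.6607e+17


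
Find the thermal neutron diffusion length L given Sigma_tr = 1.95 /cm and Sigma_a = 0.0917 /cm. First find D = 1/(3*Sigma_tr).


D = 1 / (3 * Sigma_tr) = 1 / (3 * 1.95) = 0.1709402 cm
L = sqrt(D / Sigma_a)
L = sqrt(0.1709402 / 0.0917)
L = 1.3653 cm

1.3653


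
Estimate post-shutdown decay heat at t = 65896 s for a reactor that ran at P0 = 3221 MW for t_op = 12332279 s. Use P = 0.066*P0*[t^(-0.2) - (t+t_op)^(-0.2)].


P/P0 = 0.066 * [t^(-0.2) - (t + t_op)^(-0.2)]
P/P0 = 0.066 * [65896^(-0.2) - (65896 + 12332279)^(-0.2)]
P/P0 = 0.066 * [0.1086997 - 0.03813541] = 0.004657243
P = 3221 * 0.004657243 = 15.001 MW

15.001


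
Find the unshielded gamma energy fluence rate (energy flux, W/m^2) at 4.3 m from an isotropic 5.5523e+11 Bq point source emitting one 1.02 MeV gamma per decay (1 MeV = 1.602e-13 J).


psi = A * E * 1.602e-13 / (4*pi*r^2)
psi = 5.5523e+11 * 1.02 * 1.602e-13 / (4*pi*4.3^2)
psi = 3.9047e-04 W/m^2

3.9047e-04


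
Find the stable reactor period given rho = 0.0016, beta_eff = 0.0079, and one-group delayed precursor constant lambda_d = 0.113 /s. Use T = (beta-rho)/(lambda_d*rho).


T = (beta - rho) / (lambda_d * rho)
T = (0.0079 - 0.0016) / (0.113 * 0.0016)
T = 34.845 s

34.845


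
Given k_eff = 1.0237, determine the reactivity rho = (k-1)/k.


rho = (k_eff - 1) / k_eff
rho = (1.0237 - 1) / 1.0237
rho = 0.023151

0.023151


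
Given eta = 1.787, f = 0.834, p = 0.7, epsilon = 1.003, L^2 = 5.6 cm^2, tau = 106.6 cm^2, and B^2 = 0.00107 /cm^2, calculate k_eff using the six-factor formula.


k_inf = eta*f*p*eps = 1.787*0.834*0.7*1.003 = 1.046380
P_TNL = 1/(1 + L^2*B^2) = 1/(1 + 5.6*0.00107) = 0.9940437
P_FNL = exp(-B^2*tau) = exp(-0.00107*106.6) = 0.8922026
k_eff = k_inf * P_TNL * P_FNL = 1.046380 * 0.9940437 * 0.8922026
k_eff = 0.92802

0.92802


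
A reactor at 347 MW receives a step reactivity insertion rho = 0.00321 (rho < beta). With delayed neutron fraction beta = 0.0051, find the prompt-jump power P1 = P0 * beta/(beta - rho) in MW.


P1/P0 = beta / (beta - rho)
P1/P0 = 0.0051 / (0.0051 - 0.00321) = 2.698413
P1 = 347 * 2.698413 = 936.35 MW

936.35


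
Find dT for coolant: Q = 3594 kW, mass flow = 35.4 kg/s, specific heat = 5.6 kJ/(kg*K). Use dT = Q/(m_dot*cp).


dT = Q / (m_dot * cp)
dT = 3594 / (35.4 * 5.6)
dT = 18.130 C

18.130


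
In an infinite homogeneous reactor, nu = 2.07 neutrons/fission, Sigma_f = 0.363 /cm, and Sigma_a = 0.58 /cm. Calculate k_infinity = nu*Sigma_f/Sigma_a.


k_inf = nu * Sigma_f / Sigma_a
k_inf = 2.07 * 0.363 / 0.58
k_inf = 1.2955

1.2955


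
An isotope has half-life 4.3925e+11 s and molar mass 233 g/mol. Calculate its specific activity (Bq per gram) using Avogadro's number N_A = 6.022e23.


lambda = ln(2) / t_half = ln(2) / 4.3925e+11 = 1.578024e-12 /s
SA = lambda * N_A / M
SA = 1.578024e-12 * 6.022e23 / 233
SA = 4.0785e+09 Bq/g

4.0785e+09


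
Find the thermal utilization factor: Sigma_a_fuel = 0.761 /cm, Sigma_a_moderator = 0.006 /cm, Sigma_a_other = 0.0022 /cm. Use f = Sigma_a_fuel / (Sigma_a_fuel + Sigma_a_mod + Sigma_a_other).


f = Sigma_a_fuel / (Sigma_a_fuel + Sigma_a_mod + Sigma_a_other)
f = 0.761 / (0.761 + 0.006 + 0.0022)
f = 0.98934

0.98934


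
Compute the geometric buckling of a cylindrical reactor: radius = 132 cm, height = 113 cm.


B^2 = (2.405/R)^2 + (pi/H)^2
B^2 = (2.405/132)^2 + (pi/113)^2
B^2 = 0.0011049 /cm^2

0.0011049


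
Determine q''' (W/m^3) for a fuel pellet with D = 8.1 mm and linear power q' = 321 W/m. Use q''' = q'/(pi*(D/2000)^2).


r = D / 2 / 1000 = 8.1 / 2 / 1000 = 0.00405 m
q''' = q' / (pi * r^2)
q''' = 321 / (pi * 0.00405^2)
q''' = 6.2294e+06 W/m^3

6.2294e+06


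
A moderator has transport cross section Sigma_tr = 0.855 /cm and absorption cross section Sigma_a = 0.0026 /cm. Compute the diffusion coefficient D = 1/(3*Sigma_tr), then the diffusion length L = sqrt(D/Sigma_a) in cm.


D = 1 / (3 * Sigma_tr) = 1 / (3 * 0.855) = 0.3898635 cm
L = sqrt(D / Sigma_a)
L = sqrt(0.3898635 / 0.0026)
L = 12.245 cm

12.245


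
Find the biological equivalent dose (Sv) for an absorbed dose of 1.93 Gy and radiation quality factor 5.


H = D * Q
H = 1.93 * 5
H = 9.6500 Sv

9.6500


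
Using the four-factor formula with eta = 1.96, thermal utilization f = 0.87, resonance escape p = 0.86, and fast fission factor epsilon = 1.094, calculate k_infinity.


k_inf = eta * f * p * epsilon
k_inf = 1.96 * 0.87 * 0.86 * 1.094
k_inf = 1.6043

1.6043


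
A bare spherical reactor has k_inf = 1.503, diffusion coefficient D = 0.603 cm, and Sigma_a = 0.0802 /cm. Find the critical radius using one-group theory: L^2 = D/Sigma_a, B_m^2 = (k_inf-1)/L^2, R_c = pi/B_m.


L^2 = D / Sigma_a = 0.603 / 0.0802 = 7.518703 cm^2
B_m^2 = (k_inf - 1) / L^2 = (1.503 - 1) / 7.518703 = 0.06689984 /cm^2
For a bare sphere: B_g = pi/R, so R_c = pi / sqrt(B_m^2)
R_c = pi / sqrt(0.06689984) = 12.146 cm

12.146


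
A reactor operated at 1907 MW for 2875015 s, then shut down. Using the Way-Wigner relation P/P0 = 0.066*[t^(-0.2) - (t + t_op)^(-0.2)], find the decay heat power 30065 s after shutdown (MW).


P/P0 = 0.066 * [t^(-0.2) - (t + t_op)^(-0.2)]
P/P0 = 0.066 * [30065^(-0.2) - (30065 + 2875015)^(-0.2)]
P/P0 = 0.066 * [0.1271709 - 0.05097631] = 0.005028843
P = 1907 * 0.005028843 = 9.5900 MW

9.5900


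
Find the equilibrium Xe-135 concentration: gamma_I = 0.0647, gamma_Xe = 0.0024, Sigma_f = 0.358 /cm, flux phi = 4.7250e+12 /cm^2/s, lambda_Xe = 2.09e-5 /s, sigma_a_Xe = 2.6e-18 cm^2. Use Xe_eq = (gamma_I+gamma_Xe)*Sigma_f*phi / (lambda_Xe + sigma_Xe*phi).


Xe_eq = (gamma_I + gamma_Xe) * Sigma_f * phi / (lambda_Xe + sigma_Xe * phi)
Numerator = (0.0647 + 0.0024) * 0.358 * 4.7250e+12 = 1.135030e+11
Denominator = 2.09e-5 + 2.6e-18 * 4.7250e+12 = 3.318500e-05
Xe_eq = 1.135030e+11 / 3.318500e-05 = 3.4203e+15 /cm^3

3.4203e+15


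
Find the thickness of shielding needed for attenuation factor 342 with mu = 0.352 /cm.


x = ln(factor) / mu
x = ln(342) / 0.352
x = 16.576 cm

16.576


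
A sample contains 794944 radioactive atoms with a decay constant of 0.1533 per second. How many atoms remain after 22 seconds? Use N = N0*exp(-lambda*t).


N = N0 * exp(-lambda * t)
N = 794944 * exp(-0.1533 * 22)
N = 27267

27267


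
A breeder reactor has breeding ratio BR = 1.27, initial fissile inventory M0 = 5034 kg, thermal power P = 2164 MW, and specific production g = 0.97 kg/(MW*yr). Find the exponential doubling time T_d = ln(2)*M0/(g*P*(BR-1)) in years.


Breeding gain G = BR - 1 = 1.27 - 1 = 0.27
Fissile production rate = g * P * G = 0.97 * 2164 * 0.27 = 566.7516 kg/yr
T_d = ln(2) * M0 / (g * P * G)
T_d = ln(2) * 5034 / 566.7516 = 6.1567 yr

6.1567


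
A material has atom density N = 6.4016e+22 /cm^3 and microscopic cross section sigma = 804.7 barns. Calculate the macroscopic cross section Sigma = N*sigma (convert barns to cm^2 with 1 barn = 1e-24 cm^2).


Sigma = N * sigma_barns * 1e-24
Sigma = 6.4016e+22 * 804.7 * 1e-24
Sigma = 51.514 /cm

51.514


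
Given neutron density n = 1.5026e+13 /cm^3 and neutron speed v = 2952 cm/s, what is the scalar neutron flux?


phi = n * v
phi = 1.5026e+13 * 2952
phi = 4.4357e+16 /cm^2/s

4.4357e+16


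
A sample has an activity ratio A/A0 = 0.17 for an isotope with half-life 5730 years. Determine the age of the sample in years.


lambda = ln(2) / t_half = ln(2) / 5730 = 1.209681e-04 /yr
t = -ln(A/A0) / lambda
t = -ln(0.17) / 1.209681e-04
t = 14648 yr

14648


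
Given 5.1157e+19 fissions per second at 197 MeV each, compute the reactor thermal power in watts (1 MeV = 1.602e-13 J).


P = fission_rate * E_MeV * 1.602e-13
P = 5.1157e+19 * 197 * 1.602e-13
P = 1.6145e+09 W

1.6145e+09


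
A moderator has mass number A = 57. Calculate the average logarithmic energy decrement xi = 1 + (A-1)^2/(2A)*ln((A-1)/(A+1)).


xi = 1 + (A-1)^2/(2A) * ln((A-1)/(A+1))
xi = 1 + (57-1)^2/(2*57) * ln((57-1)/(57 +1))
xi = 0.034681

0.034681


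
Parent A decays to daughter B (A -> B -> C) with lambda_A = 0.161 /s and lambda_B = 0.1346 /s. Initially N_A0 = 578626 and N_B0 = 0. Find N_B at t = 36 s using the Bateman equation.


N_B(t) = lambda_A * N_A0 / (lambda_B - lambda_A) * [exp(-lambda_A*t) - exp(-lambda_B*t)]
exp(-0.161*36) = 0.003039689; exp(-0.1346*36) = 0.007862898
N_B = 0.161 * 578626 / (0.1346 - 0.161) * (0.003039689 - 0.007862898)
N_B = 17020

17020


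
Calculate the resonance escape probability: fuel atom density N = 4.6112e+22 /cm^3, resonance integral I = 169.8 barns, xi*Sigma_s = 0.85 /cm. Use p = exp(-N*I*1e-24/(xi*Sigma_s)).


p = exp(-N * I * 1e-24 / (xi*Sigma_s))
p = exp(-4.6112e+22 * 169.8 * 1e-24 / 0.85)
p = 9.9879e-05

9.9879e-05


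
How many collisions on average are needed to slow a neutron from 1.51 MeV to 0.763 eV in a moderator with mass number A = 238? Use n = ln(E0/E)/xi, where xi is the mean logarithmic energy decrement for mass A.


xi = 1 + (A-1)^2/(2A)*ln((A-1)/(A+1)) = 0.008379872 (for A = 238)
n = ln(E0/E) / xi
n = ln(1.51e6 / 0.763) / 0.008379872
n = ln(1.979030e+06) / 0.008379872 = 1730.1

1730.1


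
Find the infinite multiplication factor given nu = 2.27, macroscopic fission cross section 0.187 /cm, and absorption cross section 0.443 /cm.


k_inf = nu * Sigma_f / Sigma_a
k_inf = 2.27 * 0.187 / 0.443
k_inf = 0.95822

0.95822


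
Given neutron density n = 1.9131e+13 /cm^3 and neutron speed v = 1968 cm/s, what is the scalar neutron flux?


phi = n * v
phi = 1.9131e+13 * 1968
phi = 3.7650e+16 /cm^2/s

3.7650e+16


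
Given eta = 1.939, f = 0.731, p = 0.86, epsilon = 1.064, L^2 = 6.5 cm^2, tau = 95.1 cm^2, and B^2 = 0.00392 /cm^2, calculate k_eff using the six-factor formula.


k_inf = eta*f*p*eps = 1.939*0.731*0.86*1.064 = 1.296986
P_TNL = 1/(1 + L^2*B^2) = 1/(1 + 6.5*0.00392) = 0.9751531
P_FNL = exp(-B^2*tau) = exp(-0.00392*95.1) = 0.6888085
k_eff = k_inf * P_TNL * P_FNL = 1.296986 * 0.9751531 * 0.6888085
k_eff = 0.87118

0.87118


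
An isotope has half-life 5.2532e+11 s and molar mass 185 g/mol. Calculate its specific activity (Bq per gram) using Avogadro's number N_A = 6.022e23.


lambda = ln(2) / t_half = ln(2) / 5.2532e+11 = 1.319476e-12 /s
SA = lambda * N_A / M
SA = 1.319476e-12 * 6.022e23 / 185
SA = 4.2951e+09 Bq/g

4.2951e+09


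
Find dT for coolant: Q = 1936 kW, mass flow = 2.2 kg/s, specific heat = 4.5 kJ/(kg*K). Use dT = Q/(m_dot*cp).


dT = Q / (m_dot * cp)
dT = 1936 / (2.2 * 4.5)
dT = 195.56 C

195.56


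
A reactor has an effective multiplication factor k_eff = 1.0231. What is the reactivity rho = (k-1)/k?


rho = (k_eff - 1) / k_eff
rho = (1.0231 - 1) / 1.0231
rho = 0.022578

0.022578


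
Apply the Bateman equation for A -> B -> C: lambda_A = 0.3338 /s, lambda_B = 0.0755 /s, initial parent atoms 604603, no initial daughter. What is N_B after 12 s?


N_B(t) = lambda_A * N_A0 / (lambda_B - lambda_A) * [exp(-lambda_A*t) - exp(-lambda_B*t)]
exp(-0.3338*12) = 0.01821336; exp(-0.0755*12) = 0.4041375
N_B = 0.3338 * 604603 / (0.0755 - 0.3338) * (0.01821336 - 0.4041375)
N_B = 301533

301533


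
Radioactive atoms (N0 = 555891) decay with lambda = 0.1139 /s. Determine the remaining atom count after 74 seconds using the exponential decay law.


N = N0 * exp(-lambda * t)
N = 555891 * exp(-0.1139 * 74)
N = 121.48

121.48


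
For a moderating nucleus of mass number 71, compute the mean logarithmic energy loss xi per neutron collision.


xi = 1 + (A-1)^2/(2A) * ln((A-1)/(A+1))
xi = 1 + (71-1)^2/(2*71) * ln((71-1)/(71 +1))
xi = 0.027906

0.027906


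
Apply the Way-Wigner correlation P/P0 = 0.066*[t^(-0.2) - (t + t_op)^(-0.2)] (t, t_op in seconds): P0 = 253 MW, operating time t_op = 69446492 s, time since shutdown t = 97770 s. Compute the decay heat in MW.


P/P0 = 0.066 * [t^(-0.2) - (t + t_op)^(-0.2)]
P/P0 = 0.066 * [97770^(-0.2) - (97770 + 69446492)^(-0.2)]
P/P0 = 0.066 * [0.1004521 - 0.02701144] = 0.004847084
P = 253 * 0.004847084 = 1.2263 MW

1.2263


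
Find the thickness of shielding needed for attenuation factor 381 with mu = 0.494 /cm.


x = ln(factor) / mu
x = ln(381) / 0.494
x = 12.030 cm

12.030


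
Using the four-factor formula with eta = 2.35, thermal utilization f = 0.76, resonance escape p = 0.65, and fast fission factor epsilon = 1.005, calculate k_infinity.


k_inf = eta * f * p * epsilon
k_inf = 2.35 * 0.76 * 0.65 * 1.005
k_inf = 1.1667

1.1667


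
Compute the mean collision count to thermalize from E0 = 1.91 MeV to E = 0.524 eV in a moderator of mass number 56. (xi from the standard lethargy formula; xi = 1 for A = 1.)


xi = 1 + (A-1)^2/(2A)*ln((A-1)/(A+1)) = 0.03529286 (for A = 56)
n = ln(E0/E) / xi
n = ln(1.91e6 / 0.524) / 0.03529286
n = ln(3.645038e+06) / 0.03529286 = 428.10

428.10


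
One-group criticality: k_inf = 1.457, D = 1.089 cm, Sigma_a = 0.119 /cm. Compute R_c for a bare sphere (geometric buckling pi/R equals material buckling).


L^2 = D / Sigma_a = 1.089 / 0.119 = 9.151261 cm^2
B_m^2 = (k_inf - 1) / L^2 = (1.457 - 1) / 9.151261 = 0.04993847 /cm^2
For a bare sphere: B_g = pi/R, so R_c = pi / sqrt(B_m^2)
R_c = pi / sqrt(0.04993847) = 14.058 cm

14.058


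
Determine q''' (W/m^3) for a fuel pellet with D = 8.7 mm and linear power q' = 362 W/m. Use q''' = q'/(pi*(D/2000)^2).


r = D / 2 / 1000 = 8.7 / 2 / 1000 = 0.00435 m
q''' = q' / (pi * r^2)
q''' = 362 / (pi * 0.00435^2)
q''' = 6.0895e+06 W/m^3

6.0895e+06


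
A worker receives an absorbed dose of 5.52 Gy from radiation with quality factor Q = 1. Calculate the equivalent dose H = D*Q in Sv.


H = D * Q
H = 5.52 * 1
H = 5.5200 Sv

5.5200


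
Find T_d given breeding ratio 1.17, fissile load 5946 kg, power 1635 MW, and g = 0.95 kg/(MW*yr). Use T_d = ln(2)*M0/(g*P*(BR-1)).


Breeding gain G = BR - 1 = 1.17 - 1 = 0.17
Fissile production rate = g * P * G = 0.95 * 1635 * 0.17 = 264.0525 kg/yr
T_d = ln(2) * M0 / (g * P * G)
T_d = ln(2) * 5946 / 264.0525 = 15.608 yr

15.608


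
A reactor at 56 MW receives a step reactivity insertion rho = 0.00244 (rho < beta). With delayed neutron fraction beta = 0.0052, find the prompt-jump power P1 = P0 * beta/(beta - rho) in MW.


P1/P0 = beta / (beta - rho)
P1/P0 = 0.0052 / (0.0052 - 0.00244) = 1.884058
P1 = 56 * 1.884058 = 105.51 MW

105.51


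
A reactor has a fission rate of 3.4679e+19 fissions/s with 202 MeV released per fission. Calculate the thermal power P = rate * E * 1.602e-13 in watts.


P = fission_rate * E_MeV * 1.602e-13
P = 3.4679e+19 * 202 * 1.602e-13
P = 1.1222e+09 W

1.1222e+09


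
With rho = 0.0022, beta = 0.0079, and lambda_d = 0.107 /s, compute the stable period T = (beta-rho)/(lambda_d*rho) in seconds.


T = (beta - rho) / (lambda_d * rho)
T = (0.0079 - 0.0022) / (0.107 * 0.0022)
T = 24.214 s

24.214


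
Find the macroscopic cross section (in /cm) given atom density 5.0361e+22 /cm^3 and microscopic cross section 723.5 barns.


Sigma = N * sigma_barns * 1e-24
Sigma = 5.0361e+22 * 723.5 * 1e-24
Sigma = 36.436 /cm

36.436


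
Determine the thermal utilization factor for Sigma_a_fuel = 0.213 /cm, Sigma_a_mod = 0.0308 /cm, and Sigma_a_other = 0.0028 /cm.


f = Sigma_a_fuel / (Sigma_a_fuel + Sigma_a_mod + Sigma_a_other)
f = 0.213 / (0.213 + 0.0308 + 0.0028)
f = 0.86375

0.86375


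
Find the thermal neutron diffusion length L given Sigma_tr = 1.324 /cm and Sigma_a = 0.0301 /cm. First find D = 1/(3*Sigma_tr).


D = 1 / (3 * Sigma_tr) = 1 / (3 * 1.324) = 0.2517623 cm
L = sqrt(D / Sigma_a)
L = sqrt(0.2517623 / 0.0301)
L = 2.8921 cm

2.8921


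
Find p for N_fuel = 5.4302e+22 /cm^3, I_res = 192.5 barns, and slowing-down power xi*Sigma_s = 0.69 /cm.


p = exp(-N * I * 1e-24 / (xi*Sigma_s))
p = exp(-5.4302e+22 * 192.5 * 1e-24 / 0.69)
p = 2.6343e-07

2.6343e-07


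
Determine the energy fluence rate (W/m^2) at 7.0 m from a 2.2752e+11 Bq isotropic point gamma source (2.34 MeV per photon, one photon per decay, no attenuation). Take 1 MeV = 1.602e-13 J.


psi = A * E * 1.602e-13 / (4*pi*r^2)
psi = 2.2752e+11 * 2.34 * 1.602e-13 / (4*pi*7.0^2)
psi = 1.3851e-04 W/m^2

1.3851e-04


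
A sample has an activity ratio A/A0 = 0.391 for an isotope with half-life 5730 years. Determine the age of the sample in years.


lambda = ln(2) / t_half = ln(2) / 5730 = 1.209681e-04 /yr
t = -ln(A/A0) / lambda
t = -ln(0.391) / 1.209681e-04
t = 7762.8 yr

7762.8


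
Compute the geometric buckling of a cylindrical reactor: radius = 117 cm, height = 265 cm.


B^2 = (2.405/R)^2 + (pi/H)^2
B^2 = (2.405/117)^2 + (pi/265)^2
B^2 = 5.6307e-04 /cm^2

5.6307e-04


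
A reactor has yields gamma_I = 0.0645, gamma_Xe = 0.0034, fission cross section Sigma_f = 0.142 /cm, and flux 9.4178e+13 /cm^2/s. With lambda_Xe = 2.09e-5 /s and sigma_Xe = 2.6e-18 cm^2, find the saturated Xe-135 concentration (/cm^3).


Xe_eq = (gamma_I + gamma_Xe) * Sigma_f * phi / (lambda_Xe + sigma_Xe * phi)
Numerator = (0.0645 + 0.0034) * 0.142 * 9.4178e+13 = 9.080454e+11
Denominator = 2.09e-5 + 2.6e-18 * 9.4178e+13 = 2.657628e-04
Xe_eq = 9.080454e+11 / 2.657628e-04 = 3.4168e+15 /cm^3

3.4168e+15


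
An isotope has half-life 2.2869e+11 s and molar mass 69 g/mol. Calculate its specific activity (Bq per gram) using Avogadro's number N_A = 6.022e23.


lambda = ln(2) / t_half = ln(2) / 2.2869e+11 = 3.030947e-12 /s
SA = lambda * N_A / M
SA = 3.030947e-12 * 6.022e23 / 69
SA = 2.6453e+10 Bq/g

2.6453e+10


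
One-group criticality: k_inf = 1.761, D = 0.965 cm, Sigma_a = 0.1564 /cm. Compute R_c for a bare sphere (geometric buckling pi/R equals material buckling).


L^2 = D / Sigma_a = 0.965 / 0.1564 = 6.170077 cm^2
B_m^2 = (k_inf - 1) / L^2 = (1.761 - 1) / 6.170077 = 0.1233372 /cm^2
For a bare sphere: B_g = pi/R, so R_c = pi / sqrt(B_m^2)
R_c = pi / sqrt(0.1233372) = 8.9455 cm

8.9455


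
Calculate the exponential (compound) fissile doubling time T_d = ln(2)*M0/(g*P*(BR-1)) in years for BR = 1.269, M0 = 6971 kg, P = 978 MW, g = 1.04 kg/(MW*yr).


Breeding gain G = BR - 1 = 1.269 - 1 = 0.269
Fissile production rate = g * P * G = 1.04 * 978 * 0.269 = 273.60528 kg/yr
T_d = ln(2) * M0 / (g * P * G)
T_d = ln(2) * 6971 / 273.60528 = 17.660 yr

17.660


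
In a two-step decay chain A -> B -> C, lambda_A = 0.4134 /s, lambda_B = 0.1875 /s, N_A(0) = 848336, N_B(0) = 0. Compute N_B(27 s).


N_B(t) = lambda_A * N_A0 / (lambda_B - lambda_A) * [exp(-lambda_A*t) - exp(-lambda_B*t)]
exp(-0.4134*27) = 1.420666e-05; exp(-0.1875*27) = 0.006329715
N_B = 0.4134 * 848336 / (0.1875 - 0.4134) * (1.420666e-05 - 0.006329715)
N_B = 9804.6

9804.6


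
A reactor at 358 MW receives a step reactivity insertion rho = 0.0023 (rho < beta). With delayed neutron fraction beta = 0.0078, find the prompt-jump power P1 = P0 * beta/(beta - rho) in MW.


P1/P0 = beta / (beta - rho)
P1/P0 = 0.0078 / (0.0078 - 0.0023) = 1.418182
P1 = 358 * 1.418182 = 507.71 MW

507.71


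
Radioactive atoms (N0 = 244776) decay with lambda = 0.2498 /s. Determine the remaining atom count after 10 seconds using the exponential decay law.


N = N0 * exp(-lambda * t)
N = 244776 * exp(-0.2498 * 10)
N = 20133

20133


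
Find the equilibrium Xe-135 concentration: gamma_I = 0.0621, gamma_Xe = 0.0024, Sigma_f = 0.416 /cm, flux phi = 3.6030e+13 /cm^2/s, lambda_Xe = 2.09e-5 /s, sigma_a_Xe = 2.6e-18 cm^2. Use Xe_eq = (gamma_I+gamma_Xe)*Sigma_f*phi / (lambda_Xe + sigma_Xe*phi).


Xe_eq = (gamma_I + gamma_Xe) * Sigma_f * phi / (lambda_Xe + sigma_Xe * phi)
Numerator = (0.0621 + 0.0024) * 0.416 * 3.6030e+13 = 9.667570e+11
Denominator = 2.09e-5 + 2.6e-18 * 3.6030e+13 = 1.145780e-04
Xe_eq = 9.667570e+11 / 1.145780e-04 = 8.4375e+15 /cm^3

8.4375e+15


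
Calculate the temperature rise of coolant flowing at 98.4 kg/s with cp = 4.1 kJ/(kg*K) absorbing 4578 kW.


dT = Q / (m_dot * cp)
dT = 4578 / (98.4 * 4.1)
dT = 11.347 C

11.347


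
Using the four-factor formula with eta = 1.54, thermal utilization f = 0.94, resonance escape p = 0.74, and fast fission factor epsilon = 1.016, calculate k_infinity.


k_inf = eta * f * p * epsilon
k_inf = 1.54 * 0.94 * 0.74 * 1.016
k_inf = 1.0884

1.0884


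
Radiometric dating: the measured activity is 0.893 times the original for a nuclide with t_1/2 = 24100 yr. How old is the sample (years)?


lambda = ln(2) / t_half = ln(2) / 24100 = 2.876129e-05 /yr
t = -ln(A/A0) / lambda
t = -ln(0.893) / 2.876129e-05
t = 3934.8 yr

3934.8


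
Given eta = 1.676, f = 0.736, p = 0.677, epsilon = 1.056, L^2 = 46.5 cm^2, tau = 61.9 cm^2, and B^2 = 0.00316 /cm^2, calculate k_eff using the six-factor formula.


k_inf = eta*f*p*eps = 1.676*0.736*0.677*1.056 = 0.8818697
P_TNL = 1/(1 + L^2*B^2) = 1/(1 + 46.5*0.00316) = 0.8718852
P_FNL = exp(-B^2*tau) = exp(-0.00316*61.9) = 0.8223378
k_eff = k_inf * P_TNL * P_FNL = 0.8818697 * 0.8718852 * 0.8223378
k_eff = 0.63229

0.63229


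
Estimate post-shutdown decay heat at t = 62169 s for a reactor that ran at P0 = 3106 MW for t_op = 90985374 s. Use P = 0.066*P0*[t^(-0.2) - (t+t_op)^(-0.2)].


P/P0 = 0.066 * [t^(-0.2) - (t + t_op)^(-0.2)]
P/P0 = 0.066 * [62169^(-0.2) - (62169 + 90985374)^(-0.2)]
P/P0 = 0.066 * [0.1099728 - 0.02559448] = 0.005568969
P = 3106 * 0.005568969 = 17.297 MW

17.297


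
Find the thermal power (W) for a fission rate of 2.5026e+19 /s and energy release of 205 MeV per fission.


P = fission_rate * E_MeV * 1.602e-13
P = 2.5026e+19 * 205 * 1.602e-13
P = 8.2188e+08 W

8.2188e+08


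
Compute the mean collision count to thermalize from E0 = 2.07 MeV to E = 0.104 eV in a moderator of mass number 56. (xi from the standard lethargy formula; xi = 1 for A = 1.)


xi = 1 + (A-1)^2/(2A)*ln((A-1)/(A+1)) = 0.03529286 (for A = 56)
n = ln(E0/E) / xi
n = ln(2.07e6 / 0.104) / 0.03529286
n = ln(1.990385e+07) / 0.03529286 = 476.20

476.20


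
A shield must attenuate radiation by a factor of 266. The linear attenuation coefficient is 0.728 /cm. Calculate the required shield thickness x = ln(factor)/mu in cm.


x = ln(factor) / mu
x = ln(266) / 0.728
x = 7.6696 cm

7.6696


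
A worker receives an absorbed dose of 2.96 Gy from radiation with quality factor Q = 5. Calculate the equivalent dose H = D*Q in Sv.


H = D * Q
H = 2.96 * 5
H = 14.800 Sv

14.800


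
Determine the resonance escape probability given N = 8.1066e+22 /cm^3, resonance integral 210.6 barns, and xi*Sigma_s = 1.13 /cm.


p = exp(-N * I * 1e-24 / (xi*Sigma_s))
p = exp(-8.1066e+22 * 210.6 * 1e-24 / 1.13)
p = 2.7447e-07

2.7447e-07


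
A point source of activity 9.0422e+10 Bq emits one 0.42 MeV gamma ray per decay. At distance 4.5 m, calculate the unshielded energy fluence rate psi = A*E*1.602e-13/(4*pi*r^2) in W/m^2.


psi = A * E * 1.602e-13 / (4*pi*r^2)
psi = 9.0422e+10 * 0.42 * 1.602e-13 / (4*pi*4.5^2)
psi = 2.3908e-05 W/m^2

2.3908e-05


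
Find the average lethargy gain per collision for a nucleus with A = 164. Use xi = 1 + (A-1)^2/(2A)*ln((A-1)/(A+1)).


xi = 1 + (A-1)^2/(2A) * ln((A-1)/(A+1))
xi = 1 + (164-1)^2/(2*164) * ln((164-1)/(164 +1))
xi = 0.012146

0.012146
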